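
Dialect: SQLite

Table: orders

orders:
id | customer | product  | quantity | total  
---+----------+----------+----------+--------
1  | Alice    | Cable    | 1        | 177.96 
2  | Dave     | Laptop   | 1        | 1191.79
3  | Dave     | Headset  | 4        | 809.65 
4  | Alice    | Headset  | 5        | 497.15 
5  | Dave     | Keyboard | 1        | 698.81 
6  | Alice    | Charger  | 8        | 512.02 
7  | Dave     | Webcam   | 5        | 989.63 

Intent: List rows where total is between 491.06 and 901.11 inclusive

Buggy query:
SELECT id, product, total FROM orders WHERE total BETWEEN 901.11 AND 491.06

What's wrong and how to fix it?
Bug: The bounds are reversed; BETWEEN a AND b requires a <= b to match anything

Fix: Swap the bounds so the smaller value comes first

Corrected query:
SELECT id, product, total FROM orders WHERE total BETWEEN 491.06 AND 901.11

Result:
id | product  | total 
---+----------+-------
3  | Headset  | 809.65
4  | Headset  | 497.15
5  | Keyboard | 698.81
6  | Charger  | 512.02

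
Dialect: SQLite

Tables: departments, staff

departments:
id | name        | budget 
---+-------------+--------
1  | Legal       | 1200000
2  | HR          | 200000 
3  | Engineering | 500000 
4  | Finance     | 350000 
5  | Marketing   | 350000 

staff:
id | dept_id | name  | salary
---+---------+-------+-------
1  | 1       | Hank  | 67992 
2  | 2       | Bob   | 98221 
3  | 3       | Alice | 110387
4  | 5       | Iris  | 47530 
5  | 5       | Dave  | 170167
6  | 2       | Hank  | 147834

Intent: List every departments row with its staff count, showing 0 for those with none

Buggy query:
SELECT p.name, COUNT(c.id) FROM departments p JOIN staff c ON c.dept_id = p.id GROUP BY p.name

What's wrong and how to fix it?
Bug: An inner join excludes parents with zero children

Fix: Use LEFT JOIN so parents without children still appear (COUNT(c.id) gives 0)

Corrected query:
SELECT p.name, COUNT(c.id) FROM departments p LEFT JOIN staff c ON c.dept_id = p.id GROUP BY p.name

Result:
name        | COUNT(c.id)
------------+------------
Engineering | 1          
Finance     | 0          
HR          | 2          
Legal       | 1          
Marketing   | 2          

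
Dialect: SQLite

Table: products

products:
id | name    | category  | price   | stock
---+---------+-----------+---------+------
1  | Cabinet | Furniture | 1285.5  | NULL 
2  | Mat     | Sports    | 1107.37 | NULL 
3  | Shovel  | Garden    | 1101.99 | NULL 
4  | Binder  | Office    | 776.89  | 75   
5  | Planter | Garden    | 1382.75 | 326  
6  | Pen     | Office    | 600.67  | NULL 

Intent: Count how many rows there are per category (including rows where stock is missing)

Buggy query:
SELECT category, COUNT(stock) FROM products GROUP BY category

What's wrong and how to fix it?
Bug: COUNT(column) counts non-NULL values only; rows with NULL stock aren't counted

Fix: Use COUNT(*) to count all rows regardless of NULL

Corrected query:
SELECT category, COUNT(*) FROM products GROUP BY category

Result:
category  | COUNT(*)
----------+---------
Furniture | 1       
Garden    | 2       
Office    | 2       
Sports    | 1       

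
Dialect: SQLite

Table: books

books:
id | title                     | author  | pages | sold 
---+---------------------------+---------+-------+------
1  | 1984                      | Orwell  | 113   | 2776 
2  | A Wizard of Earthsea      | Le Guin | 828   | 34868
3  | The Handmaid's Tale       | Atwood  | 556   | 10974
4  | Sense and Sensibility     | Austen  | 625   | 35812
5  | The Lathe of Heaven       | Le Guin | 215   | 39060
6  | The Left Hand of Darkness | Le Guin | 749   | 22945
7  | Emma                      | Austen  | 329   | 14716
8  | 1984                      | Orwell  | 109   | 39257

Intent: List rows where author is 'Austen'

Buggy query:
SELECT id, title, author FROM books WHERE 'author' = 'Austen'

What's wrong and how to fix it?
Bug: Single quotes denote string literals in SQL; the column name is being compared as a constant string

Fix: Remove the quotes around the column name (or use double quotes for an identifier)

Corrected query:
SELECT id, title, author FROM books WHERE author = 'Austen'

Result:
id | title                 | author
---+-----------------------+-------
4  | Sense and Sensibility | Austen
7  | Emma                  | Austen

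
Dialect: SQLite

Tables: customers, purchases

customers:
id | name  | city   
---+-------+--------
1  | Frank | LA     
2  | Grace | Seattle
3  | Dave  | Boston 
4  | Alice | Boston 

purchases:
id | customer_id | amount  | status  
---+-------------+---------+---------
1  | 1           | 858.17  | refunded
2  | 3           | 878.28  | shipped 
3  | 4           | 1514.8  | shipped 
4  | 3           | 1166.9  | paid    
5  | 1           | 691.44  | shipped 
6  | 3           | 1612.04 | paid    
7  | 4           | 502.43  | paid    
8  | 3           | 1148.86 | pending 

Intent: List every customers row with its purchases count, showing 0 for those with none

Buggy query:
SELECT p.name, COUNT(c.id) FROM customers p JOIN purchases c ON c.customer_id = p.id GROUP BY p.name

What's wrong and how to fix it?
Bug: An inner join excludes parents with zero children

Fix: Switch to LEFT JOIN to retain unmatched parent rows

Corrected query:
SELECT p.name, COUNT(c.id) FROM customers p LEFT JOIN purchases c ON c.customer_id = p.id GROUP BY p.name

Result:
name  | COUNT(c.id)
------+------------
Alice | 2          
Dave  | 4          
Frank | 2          
Grace | 0          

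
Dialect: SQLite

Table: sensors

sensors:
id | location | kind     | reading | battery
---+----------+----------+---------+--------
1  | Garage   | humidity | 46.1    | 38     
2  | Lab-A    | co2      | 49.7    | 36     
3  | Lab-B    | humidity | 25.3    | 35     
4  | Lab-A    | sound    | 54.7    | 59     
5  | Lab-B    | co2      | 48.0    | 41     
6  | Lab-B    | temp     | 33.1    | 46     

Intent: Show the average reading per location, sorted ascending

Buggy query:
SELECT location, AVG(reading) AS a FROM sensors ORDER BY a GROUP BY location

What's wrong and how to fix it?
Bug: GROUP BY must precede ORDER BY

Fix: Move ORDER BY to the end, after GROUP BY

Corrected query:
SELECT location, AVG(reading) AS a FROM sensors GROUP BY location ORDER BY a

Result:
location | a        
---------+----------
Lab-B    | 35.466667
Garage   | 46.1     
Lab-A    | 52.2     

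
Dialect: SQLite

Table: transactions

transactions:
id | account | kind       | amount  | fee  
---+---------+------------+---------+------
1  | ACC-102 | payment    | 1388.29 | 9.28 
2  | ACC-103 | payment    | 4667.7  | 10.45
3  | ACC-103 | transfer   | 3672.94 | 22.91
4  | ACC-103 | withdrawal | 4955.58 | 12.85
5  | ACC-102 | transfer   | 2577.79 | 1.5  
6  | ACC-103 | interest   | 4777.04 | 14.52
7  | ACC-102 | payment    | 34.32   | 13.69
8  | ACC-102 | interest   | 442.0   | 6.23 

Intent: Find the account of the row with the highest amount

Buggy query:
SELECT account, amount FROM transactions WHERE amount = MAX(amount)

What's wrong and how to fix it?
Bug: MAX(amount) is an aggregate and cannot be used directly in WHERE

Fix: Use a subquery: WHERE amount = (SELECT MAX(amount) FROM transactions)

Corrected query:
SELECT account, amount FROM transactions WHERE amount = (SELECT MAX(amount) FROM transactions)

Result:
account | amount 
--------+--------
ACC-103 | 4955.58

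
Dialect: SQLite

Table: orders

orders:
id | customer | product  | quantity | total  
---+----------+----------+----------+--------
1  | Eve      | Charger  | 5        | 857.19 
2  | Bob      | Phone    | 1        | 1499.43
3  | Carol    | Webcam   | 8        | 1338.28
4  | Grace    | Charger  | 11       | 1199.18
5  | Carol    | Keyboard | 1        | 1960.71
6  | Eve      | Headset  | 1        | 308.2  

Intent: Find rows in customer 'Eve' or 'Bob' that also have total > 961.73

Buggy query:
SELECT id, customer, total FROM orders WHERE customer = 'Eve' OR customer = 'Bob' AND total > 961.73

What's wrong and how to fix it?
Bug: Without parentheses, AND is evaluated before OR, so the total filter only applies to the 'Bob' branch

Fix: Group the OR with parentheses (or use IN), then AND the threshold

Corrected query:
SELECT id, customer, total FROM orders WHERE (customer = 'Eve' OR customer = 'Bob') AND total > 961.73

Result:
id | customer | total  
---+----------+--------
2  | Bob      | 1499.43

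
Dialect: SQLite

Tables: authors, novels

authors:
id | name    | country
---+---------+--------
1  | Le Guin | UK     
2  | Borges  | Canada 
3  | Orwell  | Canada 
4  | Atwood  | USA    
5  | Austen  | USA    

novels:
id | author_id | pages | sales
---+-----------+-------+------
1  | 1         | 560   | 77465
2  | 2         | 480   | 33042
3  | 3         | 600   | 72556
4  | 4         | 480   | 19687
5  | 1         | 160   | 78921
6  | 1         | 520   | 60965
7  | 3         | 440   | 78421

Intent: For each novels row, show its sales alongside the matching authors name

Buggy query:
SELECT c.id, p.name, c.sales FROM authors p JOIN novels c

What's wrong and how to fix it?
Bug: Missing join condition: each novels row is matched to all authors rows instead of just its own

Fix: Add ON c.author_id = p.id to the JOIN

Corrected query:
SELECT c.id, p.name, c.sales FROM authors p JOIN novels c ON c.author_id = p.id

Result:
id | name    | sales
---+---------+------
1  | Le Guin | 77465
2  | Borges  | 33042
3  | Orwell  | 72556
4  | Atwood  | 19687
5  | Le Guin | 78921
6  | Le Guin | 60965
7  | Orwell  | 78421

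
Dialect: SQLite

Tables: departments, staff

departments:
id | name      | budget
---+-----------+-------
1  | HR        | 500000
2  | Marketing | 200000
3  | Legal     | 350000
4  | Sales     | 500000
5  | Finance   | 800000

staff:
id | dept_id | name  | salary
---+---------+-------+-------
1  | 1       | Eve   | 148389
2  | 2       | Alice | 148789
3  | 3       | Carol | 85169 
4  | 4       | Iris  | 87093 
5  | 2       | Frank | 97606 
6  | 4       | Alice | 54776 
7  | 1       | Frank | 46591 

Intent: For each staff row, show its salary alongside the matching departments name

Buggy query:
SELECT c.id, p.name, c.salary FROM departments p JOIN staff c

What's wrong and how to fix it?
Bug: JOIN with no ON clause produces a cartesian product; every staff row pairs with every departments row

Fix: Specify the join condition linking the foreign key to the parent id

Corrected query:
SELECT c.id, p.name, c.salary FROM departments p JOIN staff c ON c.dept_id = p.id

Result:
id | name      | salary
---+-----------+-------
1  | HR        | 148389
2  | Marketing | 148789
3  | Legal     | 85169 
4  | Sales     | 87093 
5  | Marketing | 97606 
6  | Sales     | 54776 
7  | HR        | 46591 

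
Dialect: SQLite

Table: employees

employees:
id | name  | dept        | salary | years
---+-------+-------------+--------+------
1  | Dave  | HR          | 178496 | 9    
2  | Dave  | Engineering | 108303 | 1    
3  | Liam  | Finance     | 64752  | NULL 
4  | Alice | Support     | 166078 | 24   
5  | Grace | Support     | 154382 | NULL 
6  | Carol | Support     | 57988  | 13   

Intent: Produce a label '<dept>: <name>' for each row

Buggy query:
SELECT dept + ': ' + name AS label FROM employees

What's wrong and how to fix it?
Bug: '+' is numeric addition; on text columns SQLite converts them to 0 instead of concatenating

Fix: Replace + with || to concatenate text

Corrected query:
SELECT dept || ': ' || name AS label FROM employees

Result:
label            
-----------------
HR: Dave         
Engineering: Dave
Finance: Liam    
Support: Alice   
Support: Grace   
Support: Carol   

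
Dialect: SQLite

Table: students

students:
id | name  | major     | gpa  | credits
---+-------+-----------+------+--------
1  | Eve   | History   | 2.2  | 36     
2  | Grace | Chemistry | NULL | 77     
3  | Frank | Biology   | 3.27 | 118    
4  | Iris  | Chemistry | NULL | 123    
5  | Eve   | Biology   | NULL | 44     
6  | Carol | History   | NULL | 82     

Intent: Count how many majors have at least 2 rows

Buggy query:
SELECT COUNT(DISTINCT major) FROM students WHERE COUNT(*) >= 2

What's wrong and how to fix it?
Bug: WHERE filters individual rows, not groups, so a group-level COUNT is invalid there

Fix: Use a subquery that GROUPs and filters with HAVING, then count its rows

Corrected query:
SELECT COUNT(*) FROM (SELECT major FROM students GROUP BY major HAVING COUNT(*) >= 2)

Result:
COUNT(*)
--------
3       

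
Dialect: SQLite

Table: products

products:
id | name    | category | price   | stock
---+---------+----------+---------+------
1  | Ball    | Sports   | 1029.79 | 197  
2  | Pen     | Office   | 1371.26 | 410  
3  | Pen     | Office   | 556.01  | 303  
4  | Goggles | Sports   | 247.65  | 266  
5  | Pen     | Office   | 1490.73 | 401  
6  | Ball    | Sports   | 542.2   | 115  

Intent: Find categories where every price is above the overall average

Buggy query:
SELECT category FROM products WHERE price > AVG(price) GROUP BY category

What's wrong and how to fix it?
Bug: WHERE evaluates per row before aggregation, so AVG() is unavailable

Fix: Use a subquery for AVG and a HAVING MIN(...) filter so the condition holds for every row in the group

Corrected query:
SELECT category FROM products GROUP BY category HAVING MIN(price) > (SELECT AVG(price) FROM products)

Result:
(no rows)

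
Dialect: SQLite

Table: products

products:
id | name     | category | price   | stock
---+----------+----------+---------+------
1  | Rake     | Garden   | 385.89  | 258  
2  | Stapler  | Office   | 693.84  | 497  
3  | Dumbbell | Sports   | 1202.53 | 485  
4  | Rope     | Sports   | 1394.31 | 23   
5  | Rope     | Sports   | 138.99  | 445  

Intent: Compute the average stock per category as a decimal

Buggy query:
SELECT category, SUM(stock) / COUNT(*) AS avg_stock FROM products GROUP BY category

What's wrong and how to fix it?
Bug: Both operands are integers, so '/' performs integer division and truncates

Fix: Multiply by 1.0 (or CAST to REAL) to force floating-point division

Corrected query:
SELECT category, SUM(stock) * 1.0 / COUNT(*) AS avg_stock FROM products GROUP BY category

Result:
category | avg_stock 
---------+-----------
Garden   | 258       
Office   | 497       
Sports   | 317.666667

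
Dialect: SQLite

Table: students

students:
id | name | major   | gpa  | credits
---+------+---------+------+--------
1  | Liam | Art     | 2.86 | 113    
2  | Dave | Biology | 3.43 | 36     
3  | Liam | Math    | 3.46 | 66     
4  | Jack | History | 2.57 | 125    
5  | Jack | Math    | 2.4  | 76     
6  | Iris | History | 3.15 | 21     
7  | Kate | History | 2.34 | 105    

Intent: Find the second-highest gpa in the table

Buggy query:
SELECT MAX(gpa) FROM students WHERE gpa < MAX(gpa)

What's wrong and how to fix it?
Bug: The inner MAX is an aggregate inside WHERE, which is not allowed

Fix: Put the inner MAX in a scalar subquery

Corrected query:
SELECT MAX(gpa) FROM students WHERE gpa < (SELECT MAX(gpa) FROM students)

Result:
MAX(gpa)
--------
3.43    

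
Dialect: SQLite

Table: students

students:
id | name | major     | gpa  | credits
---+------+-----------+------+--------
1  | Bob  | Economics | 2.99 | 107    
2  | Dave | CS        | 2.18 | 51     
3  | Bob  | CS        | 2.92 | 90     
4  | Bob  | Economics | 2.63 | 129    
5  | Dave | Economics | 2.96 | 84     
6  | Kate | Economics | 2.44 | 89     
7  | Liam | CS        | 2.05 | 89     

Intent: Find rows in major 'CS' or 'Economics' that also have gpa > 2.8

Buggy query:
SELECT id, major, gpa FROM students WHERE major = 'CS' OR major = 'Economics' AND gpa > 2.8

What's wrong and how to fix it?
Bug: Without parentheses, AND is evaluated before OR, so the gpa filter only applies to the 'Economics' branch

Fix: Add parentheses around the OR so the AND applies to both alternatives

Corrected query:
SELECT id, major, gpa FROM students WHERE (major = 'CS' OR major = 'Economics') AND gpa > 2.8

Result:
id | major     | gpa 
---+-----------+-----
1  | Economics | 2.99
3  | CS        | 2.92
5  | Economics | 2.96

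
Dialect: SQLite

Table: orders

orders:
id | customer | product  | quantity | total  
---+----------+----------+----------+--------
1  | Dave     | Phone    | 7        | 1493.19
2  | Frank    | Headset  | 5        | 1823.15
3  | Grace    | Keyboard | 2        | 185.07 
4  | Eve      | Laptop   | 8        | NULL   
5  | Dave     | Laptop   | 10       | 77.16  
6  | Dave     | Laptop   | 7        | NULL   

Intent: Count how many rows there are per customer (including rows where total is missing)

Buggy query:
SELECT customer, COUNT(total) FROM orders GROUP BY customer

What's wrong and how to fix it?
Bug: COUNT(column) counts non-NULL values only; rows with NULL total aren't counted

Fix: Use COUNT(*) to count all rows regardless of NULL

Corrected query:
SELECT customer, COUNT(*) FROM orders GROUP BY customer

Result:
customer | COUNT(*)
---------+---------
Dave     | 3       
Eve      | 1       
Frank    | 1       
Grace    | 1       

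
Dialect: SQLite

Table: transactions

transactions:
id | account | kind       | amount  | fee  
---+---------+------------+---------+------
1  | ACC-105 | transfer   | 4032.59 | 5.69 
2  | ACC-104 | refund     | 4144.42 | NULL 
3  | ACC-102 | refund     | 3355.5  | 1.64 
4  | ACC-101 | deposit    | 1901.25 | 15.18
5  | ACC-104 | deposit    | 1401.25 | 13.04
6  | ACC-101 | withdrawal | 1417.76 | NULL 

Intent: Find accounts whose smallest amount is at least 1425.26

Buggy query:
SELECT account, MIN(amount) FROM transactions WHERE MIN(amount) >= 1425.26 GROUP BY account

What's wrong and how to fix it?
Bug: Aggregates like MIN are computed per group after WHERE runs

Fix: Replace WHERE with HAVING after the GROUP BY

Corrected query:
SELECT account, MIN(amount) FROM transactions GROUP BY account HAVING MIN(amount) >= 1425.26

Result:
account | MIN(amount)
--------+------------
ACC-102 | 3355.5     
ACC-105 | 4032.59    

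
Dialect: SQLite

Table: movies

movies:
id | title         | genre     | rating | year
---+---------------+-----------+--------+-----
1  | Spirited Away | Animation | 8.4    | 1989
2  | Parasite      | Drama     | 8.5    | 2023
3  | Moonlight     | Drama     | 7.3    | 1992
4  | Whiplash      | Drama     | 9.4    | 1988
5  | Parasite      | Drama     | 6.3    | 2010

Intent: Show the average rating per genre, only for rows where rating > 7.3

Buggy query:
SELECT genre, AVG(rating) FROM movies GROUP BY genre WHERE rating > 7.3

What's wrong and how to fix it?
Bug: Row-level WHERE must come before GROUP BY in the clause order

Fix: Move the WHERE clause before GROUP BY

Corrected query:
SELECT genre, AVG(rating) FROM movies WHERE rating > 7.3 GROUP BY genre

Result:
genre     | AVG(rating)
----------+------------
Animation | 8.4        
Drama     | 8.95       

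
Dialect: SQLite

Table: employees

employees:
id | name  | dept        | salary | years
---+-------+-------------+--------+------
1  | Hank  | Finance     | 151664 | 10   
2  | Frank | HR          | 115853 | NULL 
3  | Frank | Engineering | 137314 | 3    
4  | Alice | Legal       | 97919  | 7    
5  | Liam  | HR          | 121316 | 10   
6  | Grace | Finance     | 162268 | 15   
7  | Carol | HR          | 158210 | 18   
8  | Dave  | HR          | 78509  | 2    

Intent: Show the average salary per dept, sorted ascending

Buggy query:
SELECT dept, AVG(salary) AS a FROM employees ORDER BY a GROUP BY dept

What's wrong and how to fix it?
Bug: ORDER BY appears before GROUP BY; SQL clause order requires GROUP BY first

Fix: Move ORDER BY to the end, after GROUP BY

Corrected query:
SELECT dept, AVG(salary) AS a FROM employees GROUP BY dept ORDER BY a

Result:
dept        | a     
------------+-------
Legal       | 97919 
HR          | 118472
Engineering | 137314
Finance     | 156966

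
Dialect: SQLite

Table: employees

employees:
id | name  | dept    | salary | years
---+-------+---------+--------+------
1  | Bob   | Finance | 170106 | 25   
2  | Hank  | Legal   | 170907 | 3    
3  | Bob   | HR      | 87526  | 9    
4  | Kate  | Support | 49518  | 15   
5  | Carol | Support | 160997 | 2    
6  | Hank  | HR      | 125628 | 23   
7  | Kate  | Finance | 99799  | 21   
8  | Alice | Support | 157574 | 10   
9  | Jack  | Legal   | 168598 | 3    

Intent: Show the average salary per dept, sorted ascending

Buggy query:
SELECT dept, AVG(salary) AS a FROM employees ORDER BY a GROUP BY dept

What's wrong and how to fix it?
Bug: ORDER BY appears before GROUP BY; SQL clause order requires GROUP BY first

Fix: Move ORDER BY to the end, after GROUP BY

Corrected query:
SELECT dept, AVG(salary) AS a FROM employees GROUP BY dept ORDER BY a

Result:
dept    | a            
--------+--------------
HR      | 106577       
Support | 122696.333333
Finance | 134952.5     
Legal   | 169752.5     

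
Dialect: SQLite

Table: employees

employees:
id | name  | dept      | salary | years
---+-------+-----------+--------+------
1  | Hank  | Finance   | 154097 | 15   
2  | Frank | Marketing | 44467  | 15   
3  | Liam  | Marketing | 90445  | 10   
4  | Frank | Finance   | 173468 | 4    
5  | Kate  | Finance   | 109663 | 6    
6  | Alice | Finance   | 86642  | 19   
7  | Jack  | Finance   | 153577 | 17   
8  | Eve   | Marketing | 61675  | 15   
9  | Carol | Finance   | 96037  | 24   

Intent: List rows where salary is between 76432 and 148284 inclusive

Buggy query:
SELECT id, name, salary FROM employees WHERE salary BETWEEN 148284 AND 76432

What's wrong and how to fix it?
Bug: BETWEEN expects the lower bound first; with 148284 AND 76432 the range is empty

Fix: Write BETWEEN 76432 AND 148284

Corrected query:
SELECT id, name, salary FROM employees WHERE salary BETWEEN 76432 AND 148284

Result:
id | name  | salary
---+-------+-------
3  | Liam  | 90445 
5  | Kate  | 109663
6  | Alice | 86642 
9  | Carol | 96037 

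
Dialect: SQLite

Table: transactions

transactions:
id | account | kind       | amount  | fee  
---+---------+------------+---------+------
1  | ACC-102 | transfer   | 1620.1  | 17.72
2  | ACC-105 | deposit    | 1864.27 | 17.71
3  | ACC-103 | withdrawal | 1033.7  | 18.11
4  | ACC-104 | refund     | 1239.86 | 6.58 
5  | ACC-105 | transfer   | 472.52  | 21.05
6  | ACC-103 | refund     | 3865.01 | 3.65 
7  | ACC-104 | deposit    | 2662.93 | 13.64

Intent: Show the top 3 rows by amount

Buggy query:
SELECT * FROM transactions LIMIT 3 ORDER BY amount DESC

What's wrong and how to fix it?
Bug: ORDER BY cannot follow LIMIT; LIMIT is the final clause

Fix: Sort with ORDER BY, then apply LIMIT

Corrected query:
SELECT * FROM transactions ORDER BY amount DESC LIMIT 3

Result:
id | account | kind    | amount  | fee  
---+---------+---------+---------+------
6  | ACC-103 | refund  | 3865.01 | 3.65 
7  | ACC-104 | deposit | 2662.93 | 13.64
2  | ACC-105 | deposit | 1864.27 | 17.71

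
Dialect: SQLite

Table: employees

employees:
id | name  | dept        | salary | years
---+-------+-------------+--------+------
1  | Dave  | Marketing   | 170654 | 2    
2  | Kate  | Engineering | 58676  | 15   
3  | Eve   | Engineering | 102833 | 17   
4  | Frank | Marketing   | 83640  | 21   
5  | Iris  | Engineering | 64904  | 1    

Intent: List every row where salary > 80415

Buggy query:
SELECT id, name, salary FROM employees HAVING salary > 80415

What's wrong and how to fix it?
Bug: This is a non-aggregate query (no GROUP BY, no aggregates), so in SQLite the HAVING clause is invalid here; a row-level condition belongs in WHERE

Fix: Replace HAVING with WHERE since the condition applies to individual rows

Corrected query:
SELECT id, name, salary FROM employees WHERE salary > 80415

Result:
id | name  | salary
---+-------+-------
1  | Dave  | 170654
3  | Eve   | 102833
4  | Frank | 83640 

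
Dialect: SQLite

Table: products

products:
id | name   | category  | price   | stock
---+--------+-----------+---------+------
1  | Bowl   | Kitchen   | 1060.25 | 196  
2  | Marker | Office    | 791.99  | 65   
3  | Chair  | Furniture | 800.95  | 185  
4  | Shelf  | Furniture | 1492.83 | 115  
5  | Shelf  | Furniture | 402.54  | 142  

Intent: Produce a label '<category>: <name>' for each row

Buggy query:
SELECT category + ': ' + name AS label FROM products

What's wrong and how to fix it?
Bug: '+' is numeric addition; on text columns SQLite converts them to 0 instead of concatenating

Fix: Use the || operator for string concatenation

Corrected query:
SELECT category || ': ' || name AS label FROM products

Result:
label           
----------------
Kitchen: Bowl   
Office: Marker  
Furniture: Chair
Furniture: Shelf
Furniture: Shelf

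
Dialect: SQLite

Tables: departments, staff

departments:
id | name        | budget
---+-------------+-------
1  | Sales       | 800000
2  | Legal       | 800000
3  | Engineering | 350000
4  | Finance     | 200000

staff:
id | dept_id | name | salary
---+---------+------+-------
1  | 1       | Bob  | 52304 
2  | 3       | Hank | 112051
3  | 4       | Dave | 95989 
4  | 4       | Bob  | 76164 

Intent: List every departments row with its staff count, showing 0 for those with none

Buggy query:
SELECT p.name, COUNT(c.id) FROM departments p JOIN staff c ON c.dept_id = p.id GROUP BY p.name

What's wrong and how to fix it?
Bug: An inner join excludes parents with zero children

Fix: Use LEFT JOIN so parents without children still appear (COUNT(c.id) gives 0)

Corrected query:
SELECT p.name, COUNT(c.id) FROM departments p LEFT JOIN staff c ON c.dept_id = p.id GROUP BY p.name

Result:
name        | COUNT(c.id)
------------+------------
Engineering | 1          
Finance     | 2          
Legal       | 0          
Sales       | 1          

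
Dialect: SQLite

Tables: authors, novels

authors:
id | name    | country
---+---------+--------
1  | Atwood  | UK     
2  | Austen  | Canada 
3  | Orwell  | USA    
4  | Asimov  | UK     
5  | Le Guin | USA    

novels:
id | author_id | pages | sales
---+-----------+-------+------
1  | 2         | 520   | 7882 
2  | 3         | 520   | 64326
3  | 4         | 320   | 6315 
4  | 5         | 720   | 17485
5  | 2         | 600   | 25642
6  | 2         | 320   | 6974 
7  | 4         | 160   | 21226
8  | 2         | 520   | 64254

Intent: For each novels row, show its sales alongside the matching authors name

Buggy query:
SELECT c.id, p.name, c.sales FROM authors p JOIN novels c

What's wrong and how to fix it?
Bug: Missing join condition: each novels row is matched to all authors rows instead of just its own

Fix: Add ON c.author_id = p.id to the JOIN

Corrected query:
SELECT c.id, p.name, c.sales FROM authors p JOIN novels c ON c.author_id = p.id

Result:
id | name    | sales
---+---------+------
1  | Austen  | 7882 
2  | Orwell  | 64326
3  | Asimov  | 6315 
4  | Le Guin | 17485
5  | Austen  | 25642
6  | Austen  | 6974 
7  | Asimov  | 21226
8  | Austen  | 64254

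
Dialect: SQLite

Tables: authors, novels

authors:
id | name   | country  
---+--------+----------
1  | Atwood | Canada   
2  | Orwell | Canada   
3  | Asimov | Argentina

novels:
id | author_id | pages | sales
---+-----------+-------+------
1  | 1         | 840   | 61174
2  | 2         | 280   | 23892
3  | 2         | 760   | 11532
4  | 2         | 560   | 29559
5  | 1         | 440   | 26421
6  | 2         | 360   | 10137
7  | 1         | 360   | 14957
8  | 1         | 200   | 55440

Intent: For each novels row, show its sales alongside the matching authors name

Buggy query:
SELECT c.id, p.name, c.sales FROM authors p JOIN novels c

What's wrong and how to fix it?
Bug: JOIN with no ON clause produces a cartesian product; every novels row pairs with every authors row

Fix: Specify the join condition linking the foreign key to the parent id

Corrected query:
SELECT c.id, p.name, c.sales FROM authors p JOIN novels c ON c.author_id = p.id

Result:
id | name   | sales
---+--------+------
1  | Atwood | 61174
2  | Orwell | 23892
3  | Orwell | 11532
4  | Orwell | 29559
5  | Atwood | 26421
6  | Orwell | 10137
7  | Atwood | 14957
8  | Atwood | 55440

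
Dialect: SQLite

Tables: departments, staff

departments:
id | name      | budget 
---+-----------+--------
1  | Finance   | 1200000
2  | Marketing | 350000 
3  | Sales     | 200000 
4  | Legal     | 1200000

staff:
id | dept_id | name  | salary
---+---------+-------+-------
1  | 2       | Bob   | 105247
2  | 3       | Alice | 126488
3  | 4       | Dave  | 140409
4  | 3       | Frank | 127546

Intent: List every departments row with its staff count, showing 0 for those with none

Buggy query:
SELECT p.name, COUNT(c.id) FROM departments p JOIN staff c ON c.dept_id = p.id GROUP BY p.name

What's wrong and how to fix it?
Bug: An inner join excludes parents with zero children

Fix: Switch to LEFT JOIN to retain unmatched parent rows

Corrected query:
SELECT p.name, COUNT(c.id) FROM departments p LEFT JOIN staff c ON c.dept_id = p.id GROUP BY p.name

Result:
name      | COUNT(c.id)
----------+------------
Finance   | 0          
Legal     | 1          
Marketing | 1          
Sales     | 2          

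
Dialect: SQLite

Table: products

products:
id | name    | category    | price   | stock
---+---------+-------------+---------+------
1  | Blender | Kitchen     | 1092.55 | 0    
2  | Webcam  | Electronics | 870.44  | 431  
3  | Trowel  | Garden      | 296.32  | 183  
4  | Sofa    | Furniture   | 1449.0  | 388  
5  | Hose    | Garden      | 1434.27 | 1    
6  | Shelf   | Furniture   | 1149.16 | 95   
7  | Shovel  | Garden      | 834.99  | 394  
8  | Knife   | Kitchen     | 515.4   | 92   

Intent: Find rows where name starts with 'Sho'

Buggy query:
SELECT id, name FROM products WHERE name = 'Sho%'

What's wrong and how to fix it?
Bug: '=' compares the literal string including the % character; pattern matching needs LIKE

Fix: Replace '=' with LIKE so 'Sho%' is treated as a pattern

Corrected query:
SELECT id, name FROM products WHERE name LIKE 'Sho%'

Result:
id | name  
---+-------
7  | Shovel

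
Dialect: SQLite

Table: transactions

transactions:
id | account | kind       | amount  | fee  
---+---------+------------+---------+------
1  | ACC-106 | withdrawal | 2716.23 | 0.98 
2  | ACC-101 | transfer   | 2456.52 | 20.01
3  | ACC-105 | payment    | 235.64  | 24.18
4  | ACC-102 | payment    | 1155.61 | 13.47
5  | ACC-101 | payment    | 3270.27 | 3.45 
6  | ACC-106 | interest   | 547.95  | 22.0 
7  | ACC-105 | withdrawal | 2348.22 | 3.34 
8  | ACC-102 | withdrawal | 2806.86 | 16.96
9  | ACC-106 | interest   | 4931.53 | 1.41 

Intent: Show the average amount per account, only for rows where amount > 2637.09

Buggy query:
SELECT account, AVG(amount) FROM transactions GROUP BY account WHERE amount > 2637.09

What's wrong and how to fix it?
Bug: Row-level WHERE must come before GROUP BY in the clause order

Fix: Move the WHERE clause before GROUP BY

Corrected query:
SELECT account, AVG(amount) FROM transactions WHERE amount > 2637.09 GROUP BY account

Result:
account | AVG(amount)
--------+------------
ACC-101 | 3270.27    
ACC-102 | 2806.86    
ACC-106 | 3823.88    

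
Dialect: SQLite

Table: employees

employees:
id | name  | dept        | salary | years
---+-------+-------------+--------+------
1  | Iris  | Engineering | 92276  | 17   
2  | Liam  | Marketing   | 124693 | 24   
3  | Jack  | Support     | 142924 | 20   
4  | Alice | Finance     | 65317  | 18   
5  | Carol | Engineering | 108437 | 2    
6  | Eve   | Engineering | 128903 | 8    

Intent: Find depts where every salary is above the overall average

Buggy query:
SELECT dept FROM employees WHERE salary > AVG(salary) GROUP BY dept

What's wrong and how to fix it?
Bug: WHERE evaluates per row before aggregation, so AVG() is unavailable

Fix: Use a subquery for AVG and a HAVING MIN(...) filter so the condition holds for every row in the group

Corrected query:
SELECT dept FROM employees GROUP BY dept HAVING MIN(salary) > (SELECT AVG(salary) FROM employees)

Result:
dept     
---------
Marketing
Support  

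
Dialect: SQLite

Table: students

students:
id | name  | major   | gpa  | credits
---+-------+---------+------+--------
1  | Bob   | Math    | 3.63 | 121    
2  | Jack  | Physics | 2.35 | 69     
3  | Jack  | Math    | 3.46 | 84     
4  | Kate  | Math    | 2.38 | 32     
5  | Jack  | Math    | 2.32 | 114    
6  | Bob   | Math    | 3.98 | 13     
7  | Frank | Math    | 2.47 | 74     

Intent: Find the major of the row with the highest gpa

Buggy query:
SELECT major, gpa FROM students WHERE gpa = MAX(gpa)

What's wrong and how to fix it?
Bug: WHERE is evaluated per row; an aggregate over the whole table isn't defined there

Fix: Use a subquery: WHERE gpa = (SELECT MAX(gpa) FROM students)

Corrected query:
SELECT major, gpa FROM students WHERE gpa = (SELECT MAX(gpa) FROM students)

Result:
major | gpa 
------+-----
Math  | 3.98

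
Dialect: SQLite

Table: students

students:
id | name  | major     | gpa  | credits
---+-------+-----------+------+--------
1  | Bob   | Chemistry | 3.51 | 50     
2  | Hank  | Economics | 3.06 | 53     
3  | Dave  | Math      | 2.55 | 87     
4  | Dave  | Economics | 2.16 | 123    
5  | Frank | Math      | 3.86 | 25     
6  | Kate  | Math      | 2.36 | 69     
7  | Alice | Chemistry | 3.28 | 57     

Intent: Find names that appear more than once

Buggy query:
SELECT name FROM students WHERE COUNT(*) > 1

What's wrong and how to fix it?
Bug: WHERE can't reference COUNT(*); aggregates are computed after WHERE

Fix: GROUP BY name, then filter groups with HAVING COUNT(*) > 1

Corrected query:
SELECT name FROM students GROUP BY name HAVING COUNT(*) > 1

Result:
name
----
Dave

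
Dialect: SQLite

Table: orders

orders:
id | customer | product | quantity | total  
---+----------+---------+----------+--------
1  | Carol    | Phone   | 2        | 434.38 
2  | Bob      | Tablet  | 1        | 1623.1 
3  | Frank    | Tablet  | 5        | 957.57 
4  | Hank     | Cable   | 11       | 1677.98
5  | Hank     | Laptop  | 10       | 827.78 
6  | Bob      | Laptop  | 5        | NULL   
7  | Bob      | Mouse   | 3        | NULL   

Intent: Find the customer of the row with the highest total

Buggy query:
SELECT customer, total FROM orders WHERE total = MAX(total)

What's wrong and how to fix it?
Bug: WHERE is evaluated per row; an aggregate over the whole table isn't defined there

Fix: Use a subquery: WHERE total = (SELECT MAX(total) FROM orders)

Corrected query:
SELECT customer, total FROM orders WHERE total = (SELECT MAX(total) FROM orders)

Result:
customer | total  
---------+--------
Hank     | 1677.98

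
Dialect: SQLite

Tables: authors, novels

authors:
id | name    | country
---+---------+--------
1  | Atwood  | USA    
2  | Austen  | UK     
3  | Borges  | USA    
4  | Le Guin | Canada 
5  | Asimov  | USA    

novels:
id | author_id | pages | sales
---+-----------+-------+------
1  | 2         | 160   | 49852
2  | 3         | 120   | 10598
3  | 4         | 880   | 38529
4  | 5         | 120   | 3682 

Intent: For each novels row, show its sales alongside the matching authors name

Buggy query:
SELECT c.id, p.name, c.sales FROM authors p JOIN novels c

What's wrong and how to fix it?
Bug: Missing join condition: each novels row is matched to all authors rows instead of just its own

Fix: Specify the join condition linking the foreign key to the parent id

Corrected query:
SELECT c.id, p.name, c.sales FROM authors p JOIN novels c ON c.author_id = p.id

Result:
id | name    | sales
---+---------+------
1  | Austen  | 49852
2  | Borges  | 10598
3  | Le Guin | 38529
4  | Asimov  | 3682 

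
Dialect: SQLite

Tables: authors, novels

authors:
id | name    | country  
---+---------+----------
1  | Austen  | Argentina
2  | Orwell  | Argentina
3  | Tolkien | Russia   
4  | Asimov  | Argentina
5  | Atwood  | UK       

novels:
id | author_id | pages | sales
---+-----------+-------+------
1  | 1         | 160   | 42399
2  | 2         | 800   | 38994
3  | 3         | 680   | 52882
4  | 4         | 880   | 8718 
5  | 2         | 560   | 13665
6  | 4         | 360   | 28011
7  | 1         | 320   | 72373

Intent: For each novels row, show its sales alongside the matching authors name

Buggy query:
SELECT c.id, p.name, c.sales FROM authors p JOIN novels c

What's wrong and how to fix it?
Bug: Missing join condition: each novels row is matched to all authors rows instead of just its own

Fix: Add ON c.author_id = p.id to the JOIN

Corrected query:
SELECT c.id, p.name, c.sales FROM authors p JOIN novels c ON c.author_id = p.id

Result:
id | name    | sales
---+---------+------
1  | Austen  | 42399
2  | Orwell  | 38994
3  | Tolkien | 52882
4  | Asimov  | 8718 
5  | Orwell  | 13665
6  | Asimov  | 28011
7  | Austen  | 72373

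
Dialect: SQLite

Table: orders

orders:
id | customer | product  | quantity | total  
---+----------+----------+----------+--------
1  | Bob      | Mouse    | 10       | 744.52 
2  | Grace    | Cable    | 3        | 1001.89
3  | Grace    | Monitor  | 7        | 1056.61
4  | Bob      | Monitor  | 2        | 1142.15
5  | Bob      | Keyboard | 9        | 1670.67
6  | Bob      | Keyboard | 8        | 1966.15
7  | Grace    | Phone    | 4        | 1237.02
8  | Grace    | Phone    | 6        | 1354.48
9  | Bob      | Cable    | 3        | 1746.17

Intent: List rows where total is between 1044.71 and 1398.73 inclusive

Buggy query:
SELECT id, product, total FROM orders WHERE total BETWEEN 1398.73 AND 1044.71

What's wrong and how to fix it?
Bug: The bounds are reversed; BETWEEN a AND b requires a <= b to match anything

Fix: Swap the bounds so the smaller value comes first

Corrected query:
SELECT id, product, total FROM orders WHERE total BETWEEN 1044.71 AND 1398.73

Result:
id | product | total  
---+---------+--------
3  | Monitor | 1056.61
4  | Monitor | 1142.15
7  | Phone   | 1237.02
8  | Phone   | 1354.48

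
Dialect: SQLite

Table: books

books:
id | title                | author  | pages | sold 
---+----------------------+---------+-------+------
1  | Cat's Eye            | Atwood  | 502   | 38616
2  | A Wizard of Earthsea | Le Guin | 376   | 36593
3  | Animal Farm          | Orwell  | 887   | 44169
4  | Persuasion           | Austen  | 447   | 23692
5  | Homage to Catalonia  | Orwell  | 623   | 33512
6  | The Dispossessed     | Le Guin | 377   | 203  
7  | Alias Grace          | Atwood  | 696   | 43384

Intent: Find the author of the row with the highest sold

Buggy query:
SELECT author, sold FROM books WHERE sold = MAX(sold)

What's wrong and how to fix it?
Bug: WHERE is evaluated per row; an aggregate over the whole table isn't defined there

Fix: Use a subquery: WHERE sold = (SELECT MAX(sold) FROM books)

Corrected query:
SELECT author, sold FROM books WHERE sold = (SELECT MAX(sold) FROM books)

Result:
author | sold 
-------+------
Orwell | 44169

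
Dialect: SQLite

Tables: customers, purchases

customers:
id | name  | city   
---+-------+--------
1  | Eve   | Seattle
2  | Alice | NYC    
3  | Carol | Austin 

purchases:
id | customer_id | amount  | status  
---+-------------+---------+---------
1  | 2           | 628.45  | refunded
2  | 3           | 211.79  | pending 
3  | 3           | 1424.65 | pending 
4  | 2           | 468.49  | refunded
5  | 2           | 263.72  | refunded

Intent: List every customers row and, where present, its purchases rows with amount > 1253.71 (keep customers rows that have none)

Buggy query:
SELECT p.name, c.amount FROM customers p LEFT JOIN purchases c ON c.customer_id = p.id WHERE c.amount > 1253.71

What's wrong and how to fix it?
Bug: Filtering c.amount in WHERE discards the NULL rows produced by LEFT JOIN, turning it into an inner join

Fix: Put 'c.amount > 1253.71' in the JOIN's ON clause instead of WHERE

Corrected query:
SELECT p.name, c.amount FROM customers p LEFT JOIN purchases c ON c.customer_id = p.id AND c.amount > 1253.71

Result:
name  | amount 
------+--------
Eve   | NULL   
Alice | NULL   
Carol | 1424.65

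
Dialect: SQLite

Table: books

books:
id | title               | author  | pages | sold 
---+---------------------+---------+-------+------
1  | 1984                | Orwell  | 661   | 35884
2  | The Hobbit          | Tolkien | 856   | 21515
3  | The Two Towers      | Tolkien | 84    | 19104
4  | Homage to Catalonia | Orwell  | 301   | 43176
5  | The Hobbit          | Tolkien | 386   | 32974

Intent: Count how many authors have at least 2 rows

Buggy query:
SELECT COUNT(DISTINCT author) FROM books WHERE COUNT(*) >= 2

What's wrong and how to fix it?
Bug: COUNT(*) cannot appear in WHERE; the per-group count doesn't exist yet

Fix: Use a subquery that GROUPs and filters with HAVING, then count its rows

Corrected query:
SELECT COUNT(*) FROM (SELECT author FROM books GROUP BY author HAVING COUNT(*) >= 2)

Result:
COUNT(*)
--------
2       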